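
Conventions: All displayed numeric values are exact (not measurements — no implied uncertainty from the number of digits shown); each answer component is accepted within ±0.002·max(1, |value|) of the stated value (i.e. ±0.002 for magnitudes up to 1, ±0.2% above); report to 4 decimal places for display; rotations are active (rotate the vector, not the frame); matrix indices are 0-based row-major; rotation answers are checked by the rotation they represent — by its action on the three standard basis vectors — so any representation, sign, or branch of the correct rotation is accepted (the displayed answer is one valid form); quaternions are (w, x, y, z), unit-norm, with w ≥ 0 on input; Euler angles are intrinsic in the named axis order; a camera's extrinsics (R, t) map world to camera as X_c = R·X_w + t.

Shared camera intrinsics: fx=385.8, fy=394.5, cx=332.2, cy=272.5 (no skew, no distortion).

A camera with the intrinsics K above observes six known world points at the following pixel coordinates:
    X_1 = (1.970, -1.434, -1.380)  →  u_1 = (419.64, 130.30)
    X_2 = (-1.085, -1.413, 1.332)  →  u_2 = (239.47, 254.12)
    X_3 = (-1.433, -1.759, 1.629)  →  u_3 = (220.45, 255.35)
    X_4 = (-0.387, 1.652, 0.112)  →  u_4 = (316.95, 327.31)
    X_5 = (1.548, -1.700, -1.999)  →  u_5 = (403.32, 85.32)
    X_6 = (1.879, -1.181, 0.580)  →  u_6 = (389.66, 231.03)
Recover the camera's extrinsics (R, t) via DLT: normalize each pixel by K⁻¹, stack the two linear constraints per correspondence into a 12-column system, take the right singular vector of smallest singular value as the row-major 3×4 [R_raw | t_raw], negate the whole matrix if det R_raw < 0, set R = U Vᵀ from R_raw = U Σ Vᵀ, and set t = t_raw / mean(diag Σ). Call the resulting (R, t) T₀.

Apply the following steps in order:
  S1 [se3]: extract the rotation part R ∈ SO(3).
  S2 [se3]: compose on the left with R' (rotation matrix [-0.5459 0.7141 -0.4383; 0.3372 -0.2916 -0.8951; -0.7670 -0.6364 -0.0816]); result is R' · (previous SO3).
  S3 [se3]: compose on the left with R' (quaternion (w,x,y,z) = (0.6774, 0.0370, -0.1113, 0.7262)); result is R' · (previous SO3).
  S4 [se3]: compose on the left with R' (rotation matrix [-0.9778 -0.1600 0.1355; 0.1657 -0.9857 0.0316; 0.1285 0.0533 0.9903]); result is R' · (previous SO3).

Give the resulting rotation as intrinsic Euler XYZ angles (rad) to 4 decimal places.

source (pnp_recover): camera pose = R=[0.9513 0.2459 -0.1860; -0.0176 0.6455 0.7635; 0.3078 -0.7231 0.6184], t=(-0.2099, -0.4801, 6.1304)
after S1 (rot_of_se3): [0.9513 0.2459 -0.1860; -0.0176 0.6455 0.7635; 0.3078 -0.7231 0.6184]
after S2 (compose_so3): [-0.6667 0.6437 0.3757; 0.0504 0.5419 -0.8389; -0.7436 -0.5404 -0.3938]
after S3 (compose_so3): [0.0752 -0.5364 0.8406; -0.4959 0.7113 0.4982; -0.8651 -0.4543 -0.2125]
after S4 (compose_so3): [-0.1114 0.3491 -0.9305; 0.4739 -0.8043 -0.3585; -0.8735 -0.4809 -0.0759]

rotation (euler_xyz) = (1.7794, -1.1956, -1.8796)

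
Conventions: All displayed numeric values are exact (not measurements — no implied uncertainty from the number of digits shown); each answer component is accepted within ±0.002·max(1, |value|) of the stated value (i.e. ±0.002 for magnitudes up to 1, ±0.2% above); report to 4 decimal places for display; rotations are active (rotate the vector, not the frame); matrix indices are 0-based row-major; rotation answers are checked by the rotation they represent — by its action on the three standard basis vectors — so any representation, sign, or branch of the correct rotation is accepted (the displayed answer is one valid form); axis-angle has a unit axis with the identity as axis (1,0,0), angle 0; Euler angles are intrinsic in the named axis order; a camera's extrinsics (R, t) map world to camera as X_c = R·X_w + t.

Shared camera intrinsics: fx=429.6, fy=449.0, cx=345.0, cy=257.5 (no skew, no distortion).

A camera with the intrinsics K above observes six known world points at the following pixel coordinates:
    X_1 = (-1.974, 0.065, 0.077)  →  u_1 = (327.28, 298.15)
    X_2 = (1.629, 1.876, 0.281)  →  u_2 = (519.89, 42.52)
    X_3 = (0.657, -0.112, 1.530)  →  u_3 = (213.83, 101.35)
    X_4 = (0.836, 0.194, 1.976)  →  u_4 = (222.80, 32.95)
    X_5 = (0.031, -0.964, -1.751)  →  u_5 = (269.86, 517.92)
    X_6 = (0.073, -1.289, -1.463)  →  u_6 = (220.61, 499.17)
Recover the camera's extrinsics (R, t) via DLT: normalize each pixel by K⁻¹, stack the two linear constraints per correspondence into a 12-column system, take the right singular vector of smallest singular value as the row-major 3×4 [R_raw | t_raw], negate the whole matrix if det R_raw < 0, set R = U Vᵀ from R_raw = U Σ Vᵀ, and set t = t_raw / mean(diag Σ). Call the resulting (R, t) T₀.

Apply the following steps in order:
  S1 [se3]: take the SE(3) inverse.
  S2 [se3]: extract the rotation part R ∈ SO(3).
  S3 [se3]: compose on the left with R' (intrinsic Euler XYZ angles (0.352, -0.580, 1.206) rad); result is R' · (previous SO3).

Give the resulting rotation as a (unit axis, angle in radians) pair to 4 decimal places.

source (pnp_recover): camera pose = R=[-0.0723 0.9174 -0.3914; -0.2517 -0.3965 -0.8829; -0.9651 0.0347 0.2595], t=(-0.4199, 0.1401, 4.0691)
after S1 (invert_se3): R=[-0.0723 -0.2517 -0.9651; 0.9174 -0.3965 0.0347; -0.3914 -0.8829 0.2595], t=(3.9321, 0.2996, -1.0967)
after S2 (rot_of_se3): [-0.0723 -0.2517 -0.9651; 0.9174 -0.3965 0.0347; -0.3914 -0.8829 0.2595]
after S3 (compose_so3): [-0.5240 0.7185 -0.4573; 0.5235 -0.1519 -0.8384; -0.6719 -0.6787 -0.2966]

rotation (axis_angle) = ((0.4824, 0.6481, -0.5892), 2.9753)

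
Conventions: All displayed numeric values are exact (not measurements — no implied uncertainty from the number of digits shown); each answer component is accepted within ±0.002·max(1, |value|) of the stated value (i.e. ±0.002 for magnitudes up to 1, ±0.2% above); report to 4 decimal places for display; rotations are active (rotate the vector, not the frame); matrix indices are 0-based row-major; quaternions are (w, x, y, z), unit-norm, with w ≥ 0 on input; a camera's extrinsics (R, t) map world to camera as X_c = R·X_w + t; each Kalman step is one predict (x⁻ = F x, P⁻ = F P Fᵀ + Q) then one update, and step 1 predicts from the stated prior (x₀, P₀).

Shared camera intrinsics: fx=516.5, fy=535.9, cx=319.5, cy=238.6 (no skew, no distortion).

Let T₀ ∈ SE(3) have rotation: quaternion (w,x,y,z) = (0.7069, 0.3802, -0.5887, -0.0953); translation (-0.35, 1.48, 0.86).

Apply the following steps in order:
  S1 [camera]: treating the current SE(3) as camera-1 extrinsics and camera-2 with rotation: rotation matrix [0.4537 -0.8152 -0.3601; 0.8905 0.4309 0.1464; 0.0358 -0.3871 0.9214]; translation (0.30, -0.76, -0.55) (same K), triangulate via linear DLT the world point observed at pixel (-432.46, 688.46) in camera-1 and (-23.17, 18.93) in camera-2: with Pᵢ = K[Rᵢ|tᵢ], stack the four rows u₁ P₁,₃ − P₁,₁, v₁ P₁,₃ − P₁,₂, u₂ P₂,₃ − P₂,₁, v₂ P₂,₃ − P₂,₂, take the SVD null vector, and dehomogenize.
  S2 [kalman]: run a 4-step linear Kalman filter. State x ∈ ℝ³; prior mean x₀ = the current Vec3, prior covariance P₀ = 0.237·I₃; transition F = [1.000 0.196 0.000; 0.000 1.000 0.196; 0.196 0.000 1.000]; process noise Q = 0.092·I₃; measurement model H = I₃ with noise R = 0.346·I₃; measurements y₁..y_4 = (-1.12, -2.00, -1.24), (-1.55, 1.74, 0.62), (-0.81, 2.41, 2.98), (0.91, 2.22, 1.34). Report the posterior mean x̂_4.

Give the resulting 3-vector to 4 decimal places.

after S1 (triangulate): (0.1293, 0.3435, 1.4786)
after S2 (kf_track): (0.1636, 1.9232, 1.3722)

result = (0.1636, 1.9232, 1.3722)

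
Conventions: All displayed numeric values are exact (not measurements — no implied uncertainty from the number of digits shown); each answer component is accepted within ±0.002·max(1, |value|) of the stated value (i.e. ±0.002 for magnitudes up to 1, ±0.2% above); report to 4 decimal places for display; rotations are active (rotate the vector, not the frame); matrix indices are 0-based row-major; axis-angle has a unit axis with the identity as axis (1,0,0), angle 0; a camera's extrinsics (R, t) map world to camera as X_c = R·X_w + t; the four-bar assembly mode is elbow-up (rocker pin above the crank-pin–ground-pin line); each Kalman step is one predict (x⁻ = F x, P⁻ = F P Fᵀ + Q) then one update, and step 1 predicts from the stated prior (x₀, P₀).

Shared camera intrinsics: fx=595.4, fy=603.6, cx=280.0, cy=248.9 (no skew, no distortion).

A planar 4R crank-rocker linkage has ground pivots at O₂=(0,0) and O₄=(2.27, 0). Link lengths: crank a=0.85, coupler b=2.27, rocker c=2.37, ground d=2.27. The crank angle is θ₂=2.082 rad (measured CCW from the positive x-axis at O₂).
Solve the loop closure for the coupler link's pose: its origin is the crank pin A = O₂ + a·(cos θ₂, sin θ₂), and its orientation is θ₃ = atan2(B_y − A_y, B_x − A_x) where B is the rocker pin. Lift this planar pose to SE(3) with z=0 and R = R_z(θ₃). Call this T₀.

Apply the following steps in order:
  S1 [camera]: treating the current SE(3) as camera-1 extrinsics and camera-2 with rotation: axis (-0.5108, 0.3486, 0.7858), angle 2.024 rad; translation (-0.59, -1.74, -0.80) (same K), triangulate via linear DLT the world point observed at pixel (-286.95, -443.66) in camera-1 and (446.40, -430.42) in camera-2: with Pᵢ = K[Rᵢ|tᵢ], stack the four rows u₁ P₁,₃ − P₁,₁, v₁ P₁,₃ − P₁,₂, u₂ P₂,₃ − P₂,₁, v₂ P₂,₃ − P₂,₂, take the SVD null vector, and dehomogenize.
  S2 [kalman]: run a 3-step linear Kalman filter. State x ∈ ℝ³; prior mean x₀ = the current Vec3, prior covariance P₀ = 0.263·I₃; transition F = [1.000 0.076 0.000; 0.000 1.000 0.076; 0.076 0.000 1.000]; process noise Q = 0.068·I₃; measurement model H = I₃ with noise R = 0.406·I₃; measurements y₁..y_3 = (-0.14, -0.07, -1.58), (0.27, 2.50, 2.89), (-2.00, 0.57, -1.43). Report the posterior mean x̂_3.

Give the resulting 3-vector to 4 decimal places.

source (fourbar_fk): coupler pose = R=[0.7735 -0.6338 0.0000; 0.6338 0.7735 0.0000; 0.0000 0.0000 1.0000], t=(-0.4158, 0.7413, 0.0000)
after S1 (triangulate): (-1.6208, -1.1228, 1.0061)
after S2 (kf_track): (-1.0153, 0.5901, 0.0948)

result = (-1.0153, 0.5901, 0.0948)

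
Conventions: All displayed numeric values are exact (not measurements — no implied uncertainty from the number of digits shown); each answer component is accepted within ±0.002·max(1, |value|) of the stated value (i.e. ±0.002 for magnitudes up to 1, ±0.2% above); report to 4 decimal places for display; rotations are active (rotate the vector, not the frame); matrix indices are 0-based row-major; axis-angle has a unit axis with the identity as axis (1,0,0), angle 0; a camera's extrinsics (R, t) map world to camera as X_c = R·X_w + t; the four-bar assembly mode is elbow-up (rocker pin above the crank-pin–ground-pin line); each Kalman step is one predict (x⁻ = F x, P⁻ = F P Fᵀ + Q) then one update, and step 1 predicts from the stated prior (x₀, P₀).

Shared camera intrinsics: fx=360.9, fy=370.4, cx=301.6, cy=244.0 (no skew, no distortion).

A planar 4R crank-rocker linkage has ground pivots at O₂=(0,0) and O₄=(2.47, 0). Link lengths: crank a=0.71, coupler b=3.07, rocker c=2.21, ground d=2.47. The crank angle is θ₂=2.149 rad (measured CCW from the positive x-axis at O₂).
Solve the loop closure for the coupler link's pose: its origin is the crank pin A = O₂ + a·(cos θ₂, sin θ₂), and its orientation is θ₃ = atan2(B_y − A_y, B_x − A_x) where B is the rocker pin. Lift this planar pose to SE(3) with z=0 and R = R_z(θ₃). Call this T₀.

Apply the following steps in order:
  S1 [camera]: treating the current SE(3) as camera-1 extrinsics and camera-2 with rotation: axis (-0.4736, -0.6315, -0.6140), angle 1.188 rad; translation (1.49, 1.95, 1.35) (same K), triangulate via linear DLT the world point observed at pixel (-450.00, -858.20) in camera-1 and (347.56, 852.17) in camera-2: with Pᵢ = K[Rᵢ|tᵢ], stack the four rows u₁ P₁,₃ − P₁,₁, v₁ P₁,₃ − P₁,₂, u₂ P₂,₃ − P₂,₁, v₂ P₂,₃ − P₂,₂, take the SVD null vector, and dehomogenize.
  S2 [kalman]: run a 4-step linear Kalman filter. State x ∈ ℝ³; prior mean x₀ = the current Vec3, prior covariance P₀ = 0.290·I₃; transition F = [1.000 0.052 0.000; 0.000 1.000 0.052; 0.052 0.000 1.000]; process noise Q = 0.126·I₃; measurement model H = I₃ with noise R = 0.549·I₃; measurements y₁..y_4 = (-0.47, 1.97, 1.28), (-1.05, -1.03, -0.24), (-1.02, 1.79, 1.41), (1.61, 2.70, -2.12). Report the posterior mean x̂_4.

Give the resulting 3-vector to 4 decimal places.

result = (0.0795, 1.3945, -0.3376)

source (fourbar_fk): coupler pose = R=[0.8530 -0.5220 0.0000; 0.5220 0.8530 0.0000; 0.0000 0.0000 1.0000], t=(-0.3880, 0.5946, 0.0000)
after S1 (triangulate): (-0.8354, -1.0828, 0.2571)
after S2 (kf_track): (0.0795, 1.3945, -0.3376)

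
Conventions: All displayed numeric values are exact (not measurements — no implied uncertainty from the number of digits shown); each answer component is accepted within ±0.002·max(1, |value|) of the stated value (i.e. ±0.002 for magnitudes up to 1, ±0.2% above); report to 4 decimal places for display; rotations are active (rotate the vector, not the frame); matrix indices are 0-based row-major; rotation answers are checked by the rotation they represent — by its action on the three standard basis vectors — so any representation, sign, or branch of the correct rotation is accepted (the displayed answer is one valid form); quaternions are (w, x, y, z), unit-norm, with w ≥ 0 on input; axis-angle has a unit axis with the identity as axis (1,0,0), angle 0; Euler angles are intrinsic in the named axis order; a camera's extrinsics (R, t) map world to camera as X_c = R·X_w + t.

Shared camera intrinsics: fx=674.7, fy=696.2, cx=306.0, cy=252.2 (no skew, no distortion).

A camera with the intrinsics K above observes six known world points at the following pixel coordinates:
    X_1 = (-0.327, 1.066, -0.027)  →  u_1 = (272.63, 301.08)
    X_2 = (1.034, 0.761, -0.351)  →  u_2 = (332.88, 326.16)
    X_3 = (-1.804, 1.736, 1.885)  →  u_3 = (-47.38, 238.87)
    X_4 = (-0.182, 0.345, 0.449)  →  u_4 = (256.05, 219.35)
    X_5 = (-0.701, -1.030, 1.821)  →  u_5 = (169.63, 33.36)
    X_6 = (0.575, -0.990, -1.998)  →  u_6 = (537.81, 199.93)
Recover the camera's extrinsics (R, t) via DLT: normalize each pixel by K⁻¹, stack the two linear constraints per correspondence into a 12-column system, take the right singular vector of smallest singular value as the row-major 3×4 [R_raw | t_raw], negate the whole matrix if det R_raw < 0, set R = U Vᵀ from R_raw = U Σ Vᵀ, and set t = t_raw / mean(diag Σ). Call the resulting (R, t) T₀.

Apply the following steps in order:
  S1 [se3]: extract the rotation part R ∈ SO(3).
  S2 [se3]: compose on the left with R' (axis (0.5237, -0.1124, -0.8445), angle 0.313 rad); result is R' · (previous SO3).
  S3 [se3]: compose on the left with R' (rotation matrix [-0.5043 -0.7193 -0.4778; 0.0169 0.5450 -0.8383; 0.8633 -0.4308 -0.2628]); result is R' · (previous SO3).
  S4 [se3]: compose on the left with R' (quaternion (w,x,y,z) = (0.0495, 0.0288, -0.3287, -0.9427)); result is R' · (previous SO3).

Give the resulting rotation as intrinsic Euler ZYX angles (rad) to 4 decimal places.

source (pnp_recover): camera pose = R=[0.1224 -0.3418 -0.9318; 0.3861 0.8813 -0.2726; 0.9143 -0.3264 0.2398], t=(0.0900, -0.4099, 6.4990)
after S1 (rot_of_se3): [0.1224 -0.3418 -0.9318; 0.3861 0.8813 -0.2726; 0.9143 -0.3264 0.2398]
after S2 (compose_so3): [0.1661 -0.0848 -0.9825; 0.1922 0.9800 -0.0521; 0.9672 -0.1802 0.1791]
after S3 (compose_so3): [-0.6841 -0.5760 0.4474; -0.7032 0.6837 -0.1950; -0.1935 -0.4481 -0.8728]
after S4 (compose_so3): [0.6441 0.6620 -0.3832; 0.5052 -0.7443 -0.4367; -0.5743 0.0877 -0.8139]

rotation (euler_zyx) = (0.6651, 0.6118, 3.0343)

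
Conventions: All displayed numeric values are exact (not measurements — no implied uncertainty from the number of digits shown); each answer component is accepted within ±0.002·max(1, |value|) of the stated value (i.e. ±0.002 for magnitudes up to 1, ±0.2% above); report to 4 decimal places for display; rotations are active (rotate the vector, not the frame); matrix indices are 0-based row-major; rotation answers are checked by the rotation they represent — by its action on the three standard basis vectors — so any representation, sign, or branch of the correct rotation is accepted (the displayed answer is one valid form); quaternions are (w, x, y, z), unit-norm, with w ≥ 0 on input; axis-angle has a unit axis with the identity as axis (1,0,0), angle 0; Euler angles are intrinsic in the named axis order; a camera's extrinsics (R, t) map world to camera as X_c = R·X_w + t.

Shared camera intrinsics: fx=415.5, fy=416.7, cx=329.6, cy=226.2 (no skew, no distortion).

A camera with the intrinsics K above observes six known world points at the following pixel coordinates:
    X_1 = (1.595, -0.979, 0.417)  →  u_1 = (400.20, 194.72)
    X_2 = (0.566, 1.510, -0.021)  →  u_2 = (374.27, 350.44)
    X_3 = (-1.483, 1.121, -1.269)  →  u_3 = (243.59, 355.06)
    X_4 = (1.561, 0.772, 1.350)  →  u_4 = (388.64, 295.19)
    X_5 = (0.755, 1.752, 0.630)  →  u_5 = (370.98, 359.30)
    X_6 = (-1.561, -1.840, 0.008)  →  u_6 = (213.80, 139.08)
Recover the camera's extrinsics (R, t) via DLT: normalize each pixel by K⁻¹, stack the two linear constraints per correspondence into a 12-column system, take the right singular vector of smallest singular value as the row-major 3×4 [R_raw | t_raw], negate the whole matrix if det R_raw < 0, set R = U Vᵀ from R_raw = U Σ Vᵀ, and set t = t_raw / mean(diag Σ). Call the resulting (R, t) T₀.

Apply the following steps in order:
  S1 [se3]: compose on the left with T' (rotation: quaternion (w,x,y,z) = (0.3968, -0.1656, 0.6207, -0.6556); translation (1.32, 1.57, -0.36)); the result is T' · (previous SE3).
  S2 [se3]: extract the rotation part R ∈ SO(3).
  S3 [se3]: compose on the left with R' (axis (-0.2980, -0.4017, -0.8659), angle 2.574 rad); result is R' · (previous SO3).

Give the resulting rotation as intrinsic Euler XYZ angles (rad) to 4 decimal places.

rotation (euler_xyz) = (-0.1498, -1.0701, 2.5191)

source (pnp_recover): camera pose = R=[0.9492 0.1085 -0.2953; -0.0597 0.9837 0.1694; 0.3089 -0.1431 0.9403], t=(-0.0300, 0.4299, 6.3602)
after S1 (compose_se3): R=[-0.3978 0.1397 0.9068; -0.9050 0.1031 -0.4128; -0.1511 -0.9848 0.0854], t=(5.9884, -2.7122, 0.3522)
after S2 (rot_of_se3): [-0.3978 0.1397 0.9068; -0.9050 0.1031 -0.4128; -0.1511 -0.9848 0.0854]
after S3 (compose_so3): [-0.3900 -0.2799 -0.8773; 0.4702 -0.8797 0.0716; -0.7917 -0.3845 0.4746]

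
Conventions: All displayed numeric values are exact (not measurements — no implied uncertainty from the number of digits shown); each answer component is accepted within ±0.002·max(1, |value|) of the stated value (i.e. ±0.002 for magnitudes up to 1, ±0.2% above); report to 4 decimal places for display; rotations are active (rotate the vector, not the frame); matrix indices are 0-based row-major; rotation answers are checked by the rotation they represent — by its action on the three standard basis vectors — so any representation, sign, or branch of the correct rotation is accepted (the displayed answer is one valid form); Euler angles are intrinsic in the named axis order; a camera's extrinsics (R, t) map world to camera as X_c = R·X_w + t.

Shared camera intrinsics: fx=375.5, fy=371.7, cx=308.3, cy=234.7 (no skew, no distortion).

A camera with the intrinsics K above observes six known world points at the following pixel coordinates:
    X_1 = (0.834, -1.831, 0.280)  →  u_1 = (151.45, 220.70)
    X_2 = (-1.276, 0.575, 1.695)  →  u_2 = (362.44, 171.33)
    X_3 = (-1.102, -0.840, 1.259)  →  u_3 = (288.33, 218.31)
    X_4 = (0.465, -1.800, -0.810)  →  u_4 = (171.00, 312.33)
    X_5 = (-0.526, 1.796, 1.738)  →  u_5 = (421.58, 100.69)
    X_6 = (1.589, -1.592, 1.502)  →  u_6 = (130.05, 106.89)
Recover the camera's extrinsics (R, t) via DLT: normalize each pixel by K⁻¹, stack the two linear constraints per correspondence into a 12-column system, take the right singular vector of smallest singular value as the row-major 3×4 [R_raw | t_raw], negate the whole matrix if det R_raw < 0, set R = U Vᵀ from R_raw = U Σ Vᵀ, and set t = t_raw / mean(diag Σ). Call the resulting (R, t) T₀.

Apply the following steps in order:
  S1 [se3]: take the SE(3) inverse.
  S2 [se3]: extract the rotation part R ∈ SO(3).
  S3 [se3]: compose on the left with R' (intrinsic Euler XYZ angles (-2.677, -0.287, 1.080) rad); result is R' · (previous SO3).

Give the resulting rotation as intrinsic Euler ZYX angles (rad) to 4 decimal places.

rotation (euler_zyx) = (-2.8669, -0.3973, 1.7569)

source (pnp_recover): camera pose = R=[-0.4180 0.8888 -0.1880; -0.5284 -0.4062 -0.7455; -0.7390 -0.2123 0.6394], t=(0.1904, -0.2603, 4.4493)
after S1 (invert_se3): R=[-0.4180 -0.5284 -0.7390; 0.8888 -0.4062 -0.2123; -0.1880 -0.7455 0.6394], t=(3.2301, 0.6696, -3.0031)
after S2 (rot_of_se3): [-0.4180 -0.5284 -0.7390; 0.8888 -0.4062 -0.2123; -0.1880 -0.7455 0.6394]
after S3 (compose_so3): [-0.8875 0.3158 -0.3355; -0.2501 0.2812 0.9265; 0.3869 0.9062 -0.1706]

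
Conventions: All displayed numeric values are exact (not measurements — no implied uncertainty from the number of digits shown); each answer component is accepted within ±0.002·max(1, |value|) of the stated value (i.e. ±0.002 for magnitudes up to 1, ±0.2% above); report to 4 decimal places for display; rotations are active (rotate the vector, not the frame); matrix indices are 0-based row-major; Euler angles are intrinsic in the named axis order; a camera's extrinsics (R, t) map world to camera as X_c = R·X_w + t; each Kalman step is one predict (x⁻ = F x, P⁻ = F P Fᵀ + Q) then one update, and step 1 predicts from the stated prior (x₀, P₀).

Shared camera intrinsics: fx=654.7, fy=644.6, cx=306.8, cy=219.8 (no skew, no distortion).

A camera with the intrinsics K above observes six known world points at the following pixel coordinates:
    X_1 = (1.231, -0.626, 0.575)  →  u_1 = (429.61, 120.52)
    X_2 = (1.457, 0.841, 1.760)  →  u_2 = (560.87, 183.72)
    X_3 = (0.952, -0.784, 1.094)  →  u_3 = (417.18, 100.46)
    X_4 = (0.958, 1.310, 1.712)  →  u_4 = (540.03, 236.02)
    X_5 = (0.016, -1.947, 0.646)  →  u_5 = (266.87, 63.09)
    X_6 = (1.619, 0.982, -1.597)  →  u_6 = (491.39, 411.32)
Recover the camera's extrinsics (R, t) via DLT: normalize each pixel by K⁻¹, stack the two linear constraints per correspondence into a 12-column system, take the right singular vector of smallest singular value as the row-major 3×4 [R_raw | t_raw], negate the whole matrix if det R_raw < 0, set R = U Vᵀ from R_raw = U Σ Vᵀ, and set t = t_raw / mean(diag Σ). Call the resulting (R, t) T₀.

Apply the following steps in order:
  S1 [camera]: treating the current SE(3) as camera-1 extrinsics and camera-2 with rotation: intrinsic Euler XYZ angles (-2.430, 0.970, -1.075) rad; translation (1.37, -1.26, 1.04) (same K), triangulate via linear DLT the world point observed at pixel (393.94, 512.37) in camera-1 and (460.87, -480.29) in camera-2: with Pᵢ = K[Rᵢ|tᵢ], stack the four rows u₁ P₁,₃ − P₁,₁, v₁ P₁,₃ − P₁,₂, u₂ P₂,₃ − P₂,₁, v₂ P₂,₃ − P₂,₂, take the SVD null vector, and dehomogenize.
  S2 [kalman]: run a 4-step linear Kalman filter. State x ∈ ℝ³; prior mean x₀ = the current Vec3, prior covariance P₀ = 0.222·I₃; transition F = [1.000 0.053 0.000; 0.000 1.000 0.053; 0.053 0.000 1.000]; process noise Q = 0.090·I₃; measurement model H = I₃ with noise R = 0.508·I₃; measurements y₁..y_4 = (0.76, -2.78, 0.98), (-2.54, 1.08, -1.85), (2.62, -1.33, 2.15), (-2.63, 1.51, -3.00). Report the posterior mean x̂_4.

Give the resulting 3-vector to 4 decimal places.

result = (-0.5164, 0.2398, -1.0544)

source (pnp_recover): camera pose = R=[0.6627 0.5694 0.4863; -0.3369 0.8067 -0.4855; -0.6688 0.1579 0.7265], t=(0.3801, 0.2801, 6.4701)
after S1 (triangulate): (0.5811, 1.4706, -1.9564)
after S2 (kf_track): (-0.5164, 0.2398, -1.0544)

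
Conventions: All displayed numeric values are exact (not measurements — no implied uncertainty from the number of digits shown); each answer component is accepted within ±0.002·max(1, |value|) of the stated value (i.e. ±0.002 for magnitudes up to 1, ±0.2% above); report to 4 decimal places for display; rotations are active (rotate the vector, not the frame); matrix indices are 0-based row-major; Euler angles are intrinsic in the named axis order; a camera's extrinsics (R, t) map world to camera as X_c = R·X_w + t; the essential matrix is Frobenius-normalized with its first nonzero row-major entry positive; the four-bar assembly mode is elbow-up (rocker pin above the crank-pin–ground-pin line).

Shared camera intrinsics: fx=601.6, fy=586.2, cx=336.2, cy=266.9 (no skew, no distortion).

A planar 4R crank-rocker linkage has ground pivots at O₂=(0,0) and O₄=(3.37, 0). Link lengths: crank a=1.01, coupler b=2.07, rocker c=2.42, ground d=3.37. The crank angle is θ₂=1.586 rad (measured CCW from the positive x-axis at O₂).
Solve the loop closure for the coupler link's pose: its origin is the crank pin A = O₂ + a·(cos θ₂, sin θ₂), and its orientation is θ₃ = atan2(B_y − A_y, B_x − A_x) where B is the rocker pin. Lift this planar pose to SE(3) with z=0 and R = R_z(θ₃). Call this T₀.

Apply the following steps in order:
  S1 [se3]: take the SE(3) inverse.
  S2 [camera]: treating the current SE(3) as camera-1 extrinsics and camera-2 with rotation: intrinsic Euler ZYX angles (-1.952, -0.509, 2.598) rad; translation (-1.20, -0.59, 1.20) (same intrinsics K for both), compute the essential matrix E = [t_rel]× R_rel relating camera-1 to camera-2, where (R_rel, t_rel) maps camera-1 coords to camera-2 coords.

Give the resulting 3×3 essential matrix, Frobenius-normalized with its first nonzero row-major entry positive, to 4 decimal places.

source (fourbar_fk): coupler pose = R=[0.9052 -0.4251 0.0000; 0.4251 0.9052 0.0000; 0.0000 0.0000 1.0000], t=(-0.0154, 1.0099, 0.0000)
after S1 (invert_se3): R=[0.9052 0.4251 0.0000; -0.4251 0.9052 0.0000; 0.0000 0.0000 1.0000], t=(-0.4154, -0.9206, 0.0000)
after S2 (essential): [0.2275 -0.3922 0.0943; 0.0642 -0.1220 -0.6935; 0.2633 -0.4540 0.1005]

matrix = [0.2275 -0.3922 0.0943; 0.0642 -0.1220 -0.6935; 0.2633 -0.4540 0.1005]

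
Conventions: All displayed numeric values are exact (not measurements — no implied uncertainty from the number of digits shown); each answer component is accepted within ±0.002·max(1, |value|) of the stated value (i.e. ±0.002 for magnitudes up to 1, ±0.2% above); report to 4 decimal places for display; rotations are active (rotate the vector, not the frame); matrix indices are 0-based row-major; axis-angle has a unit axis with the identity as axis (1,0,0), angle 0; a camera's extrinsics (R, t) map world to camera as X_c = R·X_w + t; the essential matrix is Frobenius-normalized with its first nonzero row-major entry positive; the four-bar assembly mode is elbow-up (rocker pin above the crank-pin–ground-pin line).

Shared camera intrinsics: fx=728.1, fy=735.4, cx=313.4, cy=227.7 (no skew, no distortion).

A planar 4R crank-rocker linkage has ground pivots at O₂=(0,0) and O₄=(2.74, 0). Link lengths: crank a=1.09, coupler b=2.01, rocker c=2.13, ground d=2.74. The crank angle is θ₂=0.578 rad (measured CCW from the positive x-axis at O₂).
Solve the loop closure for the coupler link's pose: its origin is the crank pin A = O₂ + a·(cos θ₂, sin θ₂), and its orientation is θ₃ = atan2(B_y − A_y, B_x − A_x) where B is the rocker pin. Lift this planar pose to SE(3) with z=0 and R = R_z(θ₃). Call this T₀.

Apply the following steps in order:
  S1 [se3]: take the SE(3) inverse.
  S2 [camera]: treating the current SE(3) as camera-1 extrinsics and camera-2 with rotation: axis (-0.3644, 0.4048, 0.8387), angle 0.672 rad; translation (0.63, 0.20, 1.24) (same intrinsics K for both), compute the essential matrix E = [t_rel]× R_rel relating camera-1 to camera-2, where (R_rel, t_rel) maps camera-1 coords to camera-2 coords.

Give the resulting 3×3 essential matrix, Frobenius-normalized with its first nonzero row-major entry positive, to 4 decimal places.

source (fourbar_fk): coupler pose = R=[0.6755 -0.7374 0.0000; 0.7374 0.6755 0.0000; 0.0000 0.0000 1.0000], t=(0.9129, 0.5955, 0.0000)
after S1 (invert_se3): R=[0.6755 0.7374 0.0000; -0.7374 0.6755 -0.0000; 0.0000 0.0000 1.0000], t=(-1.0558, 0.2709, 0.0000)
after S2 (essential): [0.4709 0.0060 -0.3223; -0.1849 0.3897 0.3267; -0.3266 -0.5226 -0.0411]

matrix = [0.4709 0.0060 -0.3223; -0.1849 0.3897 0.3267; -0.3266 -0.5226 -0.0411]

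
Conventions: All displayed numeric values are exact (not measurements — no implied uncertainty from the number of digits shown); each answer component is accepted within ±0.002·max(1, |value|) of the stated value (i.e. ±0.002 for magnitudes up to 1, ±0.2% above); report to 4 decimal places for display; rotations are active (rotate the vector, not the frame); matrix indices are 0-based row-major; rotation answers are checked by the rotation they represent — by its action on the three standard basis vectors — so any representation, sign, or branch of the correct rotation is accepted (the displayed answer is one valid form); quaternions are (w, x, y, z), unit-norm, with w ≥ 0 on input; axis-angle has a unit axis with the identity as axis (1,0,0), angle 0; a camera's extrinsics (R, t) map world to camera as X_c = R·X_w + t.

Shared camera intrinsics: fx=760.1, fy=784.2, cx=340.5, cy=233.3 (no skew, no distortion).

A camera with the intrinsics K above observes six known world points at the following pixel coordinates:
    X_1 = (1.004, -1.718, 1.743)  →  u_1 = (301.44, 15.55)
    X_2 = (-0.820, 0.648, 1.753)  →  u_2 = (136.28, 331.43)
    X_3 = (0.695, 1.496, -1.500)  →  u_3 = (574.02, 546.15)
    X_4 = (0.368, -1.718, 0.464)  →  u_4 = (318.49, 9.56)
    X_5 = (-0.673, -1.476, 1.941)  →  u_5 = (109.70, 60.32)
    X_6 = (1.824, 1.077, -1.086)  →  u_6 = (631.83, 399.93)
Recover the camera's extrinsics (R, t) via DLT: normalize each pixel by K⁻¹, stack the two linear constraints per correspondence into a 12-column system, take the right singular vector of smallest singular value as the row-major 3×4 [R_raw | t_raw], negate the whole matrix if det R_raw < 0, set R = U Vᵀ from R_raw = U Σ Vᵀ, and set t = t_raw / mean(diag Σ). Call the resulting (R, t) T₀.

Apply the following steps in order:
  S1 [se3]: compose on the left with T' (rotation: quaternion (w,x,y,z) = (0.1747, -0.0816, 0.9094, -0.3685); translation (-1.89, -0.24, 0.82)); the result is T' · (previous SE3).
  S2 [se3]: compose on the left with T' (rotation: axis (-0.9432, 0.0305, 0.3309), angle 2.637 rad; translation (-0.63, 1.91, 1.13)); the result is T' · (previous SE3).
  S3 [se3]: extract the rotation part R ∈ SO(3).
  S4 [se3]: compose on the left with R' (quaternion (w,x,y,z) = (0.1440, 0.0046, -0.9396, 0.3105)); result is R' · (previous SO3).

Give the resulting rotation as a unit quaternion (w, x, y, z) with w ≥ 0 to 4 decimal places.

rotation (quat) = (0.0400, -0.6160, 0.2621, 0.7418)

source (pnp_recover): camera pose = R=[0.8263 0.0687 -0.5590; -0.1951 0.9660 -0.1697; 0.5283 0.2492 0.8116], t=(-0.0800, 0.3000, 5.1500)
after S1 (compose_se3): R=[-0.5614 0.0116 0.8275; -0.7076 0.5118 -0.4872; -0.4292 -0.8590 -0.2791], t=(0.1243, -3.3082, -2.8060)
after S2 (compose_se3): R=[-0.0489 0.3898 0.9196; 0.3549 -0.8538 0.3809; 0.9336 0.3450 -0.0966], t=(1.7771, 3.4810, 4.3813)
after S3 (rot_of_se3): [-0.0489 0.3898 0.9196; 0.3549 -0.8538 0.3809; 0.9336 0.3450 -0.0966]
after S4 (compose_so3): [-0.2379 -0.3823 -0.8929; -0.2635 -0.8594 0.4382; -0.9349 0.3395 0.1037]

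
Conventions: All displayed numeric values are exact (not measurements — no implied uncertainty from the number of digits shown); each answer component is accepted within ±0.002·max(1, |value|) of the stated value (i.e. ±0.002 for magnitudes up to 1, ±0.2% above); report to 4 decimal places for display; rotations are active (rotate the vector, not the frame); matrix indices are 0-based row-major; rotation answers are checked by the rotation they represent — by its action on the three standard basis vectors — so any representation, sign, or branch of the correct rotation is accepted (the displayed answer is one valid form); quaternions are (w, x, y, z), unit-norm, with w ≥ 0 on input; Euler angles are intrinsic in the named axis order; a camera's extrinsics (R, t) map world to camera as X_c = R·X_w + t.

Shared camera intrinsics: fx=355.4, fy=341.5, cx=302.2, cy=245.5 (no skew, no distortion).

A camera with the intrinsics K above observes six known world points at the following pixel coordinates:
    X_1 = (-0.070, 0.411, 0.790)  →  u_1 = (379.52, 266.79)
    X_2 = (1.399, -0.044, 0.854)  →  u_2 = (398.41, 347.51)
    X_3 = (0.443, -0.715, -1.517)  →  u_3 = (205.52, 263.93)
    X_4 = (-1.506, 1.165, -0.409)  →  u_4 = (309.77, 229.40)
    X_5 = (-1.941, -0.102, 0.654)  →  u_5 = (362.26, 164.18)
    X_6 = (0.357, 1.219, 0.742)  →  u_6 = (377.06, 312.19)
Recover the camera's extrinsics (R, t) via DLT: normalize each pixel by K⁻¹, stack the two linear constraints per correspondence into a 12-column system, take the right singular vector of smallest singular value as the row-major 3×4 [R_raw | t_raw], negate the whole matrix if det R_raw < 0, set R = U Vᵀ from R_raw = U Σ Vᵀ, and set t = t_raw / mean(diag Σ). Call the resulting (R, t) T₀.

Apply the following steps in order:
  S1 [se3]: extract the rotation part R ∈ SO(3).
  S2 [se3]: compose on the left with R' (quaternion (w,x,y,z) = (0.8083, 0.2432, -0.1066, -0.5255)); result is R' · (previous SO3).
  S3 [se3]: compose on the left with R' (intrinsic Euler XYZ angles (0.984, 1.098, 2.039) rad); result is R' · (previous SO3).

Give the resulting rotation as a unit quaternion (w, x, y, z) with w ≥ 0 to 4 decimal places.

rotation (quat) = (0.4100, -0.3377, -0.4835, -0.6958)

source (pnp_recover): camera pose = R=[-0.0267 0.1341 0.9906; 0.8187 0.5716 -0.0554; -0.5737 0.8095 -0.1250], t=(0.3600, 0.2100, 5.2401)
after S1 (rot_of_se3): [-0.0267 0.1341 0.9906; 0.8187 0.5716 -0.0554; -0.5737 0.8095 -0.1250]
after S2 (compose_so3): [0.8872 0.1665 0.4303; 0.4550 -0.1602 -0.8760; -0.0770 0.9729 -0.2179]
after S3 (compose_so3): [-0.4357 0.8971 0.0736; -0.2440 -0.1964 0.9497; 0.8664 0.3959 0.3044]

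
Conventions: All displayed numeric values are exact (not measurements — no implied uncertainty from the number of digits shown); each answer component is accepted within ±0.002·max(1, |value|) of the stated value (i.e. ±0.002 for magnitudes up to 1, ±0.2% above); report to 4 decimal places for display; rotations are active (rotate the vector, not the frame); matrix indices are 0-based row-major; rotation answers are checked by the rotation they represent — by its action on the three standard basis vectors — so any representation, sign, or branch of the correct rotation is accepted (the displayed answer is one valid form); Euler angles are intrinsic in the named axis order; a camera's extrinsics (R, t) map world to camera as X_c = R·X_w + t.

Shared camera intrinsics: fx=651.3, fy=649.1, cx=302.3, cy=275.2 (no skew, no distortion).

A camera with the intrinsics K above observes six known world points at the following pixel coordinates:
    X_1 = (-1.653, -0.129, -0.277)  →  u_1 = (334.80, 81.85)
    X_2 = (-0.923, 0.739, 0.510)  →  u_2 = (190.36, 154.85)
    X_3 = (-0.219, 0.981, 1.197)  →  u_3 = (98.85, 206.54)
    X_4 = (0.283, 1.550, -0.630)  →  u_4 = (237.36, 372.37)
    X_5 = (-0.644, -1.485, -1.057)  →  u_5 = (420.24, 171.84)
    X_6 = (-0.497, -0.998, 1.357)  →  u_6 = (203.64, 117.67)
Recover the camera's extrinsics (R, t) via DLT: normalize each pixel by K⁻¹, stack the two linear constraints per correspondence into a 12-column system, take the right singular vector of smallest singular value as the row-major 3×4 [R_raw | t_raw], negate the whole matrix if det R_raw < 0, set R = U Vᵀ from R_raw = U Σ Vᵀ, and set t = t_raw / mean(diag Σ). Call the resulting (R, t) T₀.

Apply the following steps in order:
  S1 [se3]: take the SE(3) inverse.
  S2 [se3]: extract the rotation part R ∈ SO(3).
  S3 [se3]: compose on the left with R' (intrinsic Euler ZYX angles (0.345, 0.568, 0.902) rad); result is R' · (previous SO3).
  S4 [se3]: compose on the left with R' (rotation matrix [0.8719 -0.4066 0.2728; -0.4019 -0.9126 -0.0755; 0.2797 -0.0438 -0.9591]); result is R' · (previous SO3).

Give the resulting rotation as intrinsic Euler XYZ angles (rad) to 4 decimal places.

rotation (euler_xyz) = (-0.4602, 0.4023, -3.1367)

source (pnp_recover): camera pose = R=[-0.2300 -0.3949 -0.8895; 0.8057 0.4354 -0.4016; 0.5459 -0.8090 0.2180], t=(-0.4000, -0.3800, 6.4197)
after S1 (invert_se3): R=[-0.2300 0.8057 0.5459; -0.3949 0.4354 -0.8090; -0.8895 -0.4016 0.2180], t=(-3.2904, 5.2009, -1.9080)
after S2 (rot_of_se3): [-0.2300 0.8057 0.5459; -0.3949 0.4354 -0.8090; -0.8895 -0.4016 0.2180]
after S3 (compose_so3): [-0.7717 0.4881 0.4077; 0.2040 0.7972 -0.5683; -0.6024 -0.3554 -0.7148]
after S4 (compose_so3): [-0.9202 0.0045 0.3915; 0.1695 -0.8968 0.4087; 0.3530 0.4424 0.8244]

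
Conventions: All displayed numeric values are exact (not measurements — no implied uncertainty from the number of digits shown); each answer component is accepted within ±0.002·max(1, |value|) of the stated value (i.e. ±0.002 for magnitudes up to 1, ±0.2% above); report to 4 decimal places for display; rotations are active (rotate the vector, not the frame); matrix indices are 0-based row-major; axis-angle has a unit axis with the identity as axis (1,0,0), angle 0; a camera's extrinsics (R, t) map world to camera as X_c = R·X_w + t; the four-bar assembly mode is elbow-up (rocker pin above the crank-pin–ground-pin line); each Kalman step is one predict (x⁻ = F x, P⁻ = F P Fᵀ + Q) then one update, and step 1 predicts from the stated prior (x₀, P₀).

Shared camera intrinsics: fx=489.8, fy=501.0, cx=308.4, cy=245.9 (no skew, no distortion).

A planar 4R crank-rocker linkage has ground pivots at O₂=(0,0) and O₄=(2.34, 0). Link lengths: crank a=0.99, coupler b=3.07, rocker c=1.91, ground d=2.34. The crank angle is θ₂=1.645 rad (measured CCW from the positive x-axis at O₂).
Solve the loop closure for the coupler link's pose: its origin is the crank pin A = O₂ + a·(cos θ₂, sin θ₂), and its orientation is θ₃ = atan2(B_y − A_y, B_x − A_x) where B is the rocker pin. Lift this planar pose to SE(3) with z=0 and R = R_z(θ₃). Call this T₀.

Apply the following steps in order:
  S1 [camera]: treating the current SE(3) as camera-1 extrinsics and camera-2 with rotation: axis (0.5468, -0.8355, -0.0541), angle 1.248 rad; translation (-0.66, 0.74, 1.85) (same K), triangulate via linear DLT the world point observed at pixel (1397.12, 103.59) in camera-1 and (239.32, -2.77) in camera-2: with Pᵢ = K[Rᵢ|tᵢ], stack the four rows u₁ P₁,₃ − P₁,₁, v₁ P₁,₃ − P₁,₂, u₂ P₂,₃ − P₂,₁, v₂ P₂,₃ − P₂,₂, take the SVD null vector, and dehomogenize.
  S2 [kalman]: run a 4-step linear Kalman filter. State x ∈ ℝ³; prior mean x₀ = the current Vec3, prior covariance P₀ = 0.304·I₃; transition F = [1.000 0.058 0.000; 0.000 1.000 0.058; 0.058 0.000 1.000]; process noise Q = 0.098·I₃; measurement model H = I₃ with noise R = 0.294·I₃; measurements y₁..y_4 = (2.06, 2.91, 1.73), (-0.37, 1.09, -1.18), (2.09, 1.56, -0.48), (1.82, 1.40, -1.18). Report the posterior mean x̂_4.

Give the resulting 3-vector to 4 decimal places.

result = (1.5721, 1.3400, -0.5238)

source (fourbar_fk): coupler pose = R=[0.9613 -0.2754 0.0000; 0.2754 0.9613 0.0000; 0.0000 0.0000 1.0000], t=(-0.0734, 0.9873, 0.0000)
after S1 (triangulate): (0.8352, -1.4150, 0.5035)
after S2 (kf_track): (1.5721, 1.3400, -0.5238)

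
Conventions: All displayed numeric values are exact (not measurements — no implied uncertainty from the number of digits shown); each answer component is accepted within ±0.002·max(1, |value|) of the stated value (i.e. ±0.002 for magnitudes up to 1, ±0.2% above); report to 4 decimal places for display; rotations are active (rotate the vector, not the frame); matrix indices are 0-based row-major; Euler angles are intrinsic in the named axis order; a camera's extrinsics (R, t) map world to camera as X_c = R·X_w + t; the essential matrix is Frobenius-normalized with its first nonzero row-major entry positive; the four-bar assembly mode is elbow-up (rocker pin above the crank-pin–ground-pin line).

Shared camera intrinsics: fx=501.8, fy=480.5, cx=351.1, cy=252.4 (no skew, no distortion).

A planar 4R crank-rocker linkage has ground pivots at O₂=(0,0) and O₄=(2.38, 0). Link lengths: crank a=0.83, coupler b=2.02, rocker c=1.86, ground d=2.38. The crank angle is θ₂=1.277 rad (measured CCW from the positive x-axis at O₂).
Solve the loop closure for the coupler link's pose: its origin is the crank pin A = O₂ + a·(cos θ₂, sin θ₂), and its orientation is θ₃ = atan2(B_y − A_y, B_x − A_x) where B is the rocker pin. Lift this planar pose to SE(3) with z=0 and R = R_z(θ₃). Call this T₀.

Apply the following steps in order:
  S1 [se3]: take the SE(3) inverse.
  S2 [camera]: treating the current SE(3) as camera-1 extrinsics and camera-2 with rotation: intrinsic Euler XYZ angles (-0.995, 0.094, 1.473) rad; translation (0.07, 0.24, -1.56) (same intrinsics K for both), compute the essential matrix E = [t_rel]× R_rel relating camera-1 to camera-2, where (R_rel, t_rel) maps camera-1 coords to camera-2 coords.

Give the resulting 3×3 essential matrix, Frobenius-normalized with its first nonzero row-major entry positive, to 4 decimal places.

matrix = [0.2121 -0.0330 0.6262; 0.0835 0.6773 0.0747; -0.0603 0.1921 -0.2234]

source (fourbar_fk): coupler pose = R=[0.8624 -0.5062 0.0000; 0.5062 0.8624 0.0000; 0.0000 0.0000 1.0000], t=(0.2404, 0.7944, 0.0000)
after S1 (invert_se3): R=[0.8624 0.5062 0.0000; -0.5062 0.8624 0.0000; 0.0000 0.0000 1.0000], t=(-0.6094, -0.5634, 0.0000)
after S2 (essential): [0.2121 -0.0330 0.6262; 0.0835 0.6773 0.0747; -0.0603 0.1921 -0.2234]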